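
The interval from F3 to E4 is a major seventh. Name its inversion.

minor 2nd

Interval numbers invert to sum to nine: 7 + 2 = 9, so a seventh inverts to a second.
And major becomes minor under inversion, so we get a minor second.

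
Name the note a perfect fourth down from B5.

The fourth takes the letter from B down to F.
A perfect fourth is 5 semitones; 5 semitones down from B5 gives F#5.

F#5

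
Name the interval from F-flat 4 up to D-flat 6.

F to D spans six letter names (F-G-A-B-C-D), plus an octave — that makes it a thirteenth of some quality.
Fb4 to Db6 is 21 semitones, matching the major thirteenth exactly, so the quality is major.
(Equivalently, a compound major sixth: a major sixth plus an octave.)

major thirteenth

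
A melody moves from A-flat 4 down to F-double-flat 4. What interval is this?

A3

Descending from Ab4 to Fbb4 is the same interval as ascending Fbb4 to Ab4.
F to A spans three letter names (F-G-A), so the interval is some kind of third.
A major third would be 4 semitones; Fbb4 to Ab4 is 5, one semitone wider, so the interval is augmented.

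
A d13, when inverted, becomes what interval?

augmented third

First reduce the compound diminished thirteenth to its simple form, a diminished sixth.
The rule of nine gives the new number: 9 − 6 = 3, so a sixth becomes a third.
Quality inverts too: diminished becomes augmented. That makes the inversion an augmented third.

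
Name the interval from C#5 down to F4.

Descending from C#5 to F4 is the same interval as ascending F4 to C#5.
F to C spans five letter names (F-G-A-B-C), so the interval is some kind of fifth.
F4 to C#5 spans 8 semitones — one semitone wider than the perfect fifth (7) — giving an augmented fifth.

augmented fifth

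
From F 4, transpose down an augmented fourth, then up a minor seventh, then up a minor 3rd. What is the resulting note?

F4 down an augmented fourth → Cb4 (6 semitones).
Cb4 up a minor seventh → Bbb4 (10 semitones).
Bbb4 up a minor third → Dbb5 (3 semitones).

D double-flat 5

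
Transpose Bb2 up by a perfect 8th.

For an octave the letter name doesn't change: still B, an octave up.
Moving 12 semitones up from Bb2 (the size of a perfect octave) reaches Bb3.

Bb3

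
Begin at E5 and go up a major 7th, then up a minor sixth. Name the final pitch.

B6

E5 up a major seventh → D#6 (11 semitones).
Up a minor sixth from D#6: B6 (8 semitones up).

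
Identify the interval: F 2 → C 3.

F to C spans five letter names (F-G-A-B-C) — that makes it a fifth of some quality.
The perfect fifth spans 7 semitones, and F2 to C3 is exactly 7 semitones — so this is a perfect fifth.

perfect fifth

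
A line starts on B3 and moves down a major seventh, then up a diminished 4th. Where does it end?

Fb3

Down a major seventh from B3: C3 (11 semitones down).
A diminished fourth up from C3 is Fb3.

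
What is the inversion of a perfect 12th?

perfect 4th

First reduce the compound perfect twelfth to its simple form, a perfect fifth.
Inverted interval numbers add to nine, so a fifth pairs with a fourth (5 + 4 = 9).
And perfect stays perfect under inversion, so we get a perfect fourth.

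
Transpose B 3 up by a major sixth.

G-sharp 4

Six letter names up from B: G.
A major sixth is 9 semitones; 9 semitones up from B3 gives G#4.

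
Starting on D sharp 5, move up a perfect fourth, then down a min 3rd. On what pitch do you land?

E sharp 5

Up a perfect fourth from D#5: G#5 (5 semitones up).
G#5 down a minor third → E#5 (3 semitones).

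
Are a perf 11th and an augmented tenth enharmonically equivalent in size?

Yes

Both span 17 semitones: a perfect eleventh and an augmented tenth are the same chromatic distance.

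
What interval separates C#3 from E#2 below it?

Descending from C#3 to E#2 is the same interval as ascending E#2 to C#3.
E to C spans six letter names (E-F-G-A-B-C) — that makes it a sixth of some quality.
E#2 to C#3 is 8 semitones, a half step short of the major sixth (9), so this is minor.

m6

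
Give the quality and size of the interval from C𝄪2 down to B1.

Descending from C##2 to B1 is the same interval as ascending B1 to C##2.
B to C spans two letter names (B-C) — that makes it a second of some quality.
The major second is 2 semitones; here we have 3, one semitone wider: augmented.

A2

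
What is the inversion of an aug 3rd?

Inverted interval numbers add to nine, so a third pairs with a sixth (3 + 6 = 9).
And augmented becomes diminished under inversion, so we get a diminished sixth.

d6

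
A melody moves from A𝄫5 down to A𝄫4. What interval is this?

P8

Descending from Abb5 to Abb4 is the same interval as ascending Abb4 to Abb5.
A to A is the same letter name, plus an octave, so the interval is some kind of octave.
Abb4 to Abb5 is 12 semitones, matching the perfect octave exactly, so the quality is perfect.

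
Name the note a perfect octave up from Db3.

An octave keeps the letter name D, an octave up from D.
A perfect octave spans 12 semitones, so from Db3 the target pitch is Db4.

Db4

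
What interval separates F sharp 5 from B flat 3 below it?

A12

Descending from F#5 to Bb3 is the same interval as ascending Bb3 to F#5.
B to F spans five letter names (B-C-D-E-F), plus an octave: a twelfth.
A perfect twelfth would be 19 semitones; Bb3 to F#5 is 20, one semitone wider, so the interval is augmented.
(Equivalently, a compound augmented fifth: an augmented fifth plus an octave.)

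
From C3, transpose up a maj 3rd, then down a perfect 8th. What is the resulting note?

E2

Up a major third from C3: E3 (4 semitones up).
E3 down a perfect octave → E2 (12 semitones).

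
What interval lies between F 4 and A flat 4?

F to A spans three letter names (F-G-A), so the interval is some kind of third.
At 3 semitones, F4→Ab4 falls one short of a major third: minor.

minor third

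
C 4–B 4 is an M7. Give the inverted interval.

Inverted interval numbers add to nine, so a seventh pairs with a second (7 + 2 = 9).
The quality also flips — major becomes minor — giving a minor second.

m2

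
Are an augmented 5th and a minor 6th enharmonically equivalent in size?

Both span 8 semitones: an augmented fifth and a minor sixth are the same chromatic distance.

Yes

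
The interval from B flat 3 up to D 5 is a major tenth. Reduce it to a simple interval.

Each octave removed subtracts seven from the number: 10 − 7 = 3.
Quality carries through unchanged, so the simple form is a major third.

major 3rd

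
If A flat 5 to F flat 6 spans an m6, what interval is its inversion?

major 3rd

Inverted interval numbers add to nine, so a sixth pairs with a third (6 + 3 = 9).
Quality inverts too: minor becomes major. That makes the inversion a major third.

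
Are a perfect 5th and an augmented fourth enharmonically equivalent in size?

7 semitones (perfect fifth) vs 6 semitones (augmented fourth): not equal.

No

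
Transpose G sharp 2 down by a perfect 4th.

The fourth takes the letter from G down to D.
A perfect fourth spans 5 semitones, so from G#2 the target pitch is D#2.

D sharp 2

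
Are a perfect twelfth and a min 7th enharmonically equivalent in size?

19 semitones (perfect twelfth) vs 10 semitones (minor seventh): not equal.

No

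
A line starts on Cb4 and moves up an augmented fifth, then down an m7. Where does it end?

A3

Up an augmented fifth from Cb4: G4 (8 semitones up).
A minor seventh down from G4 is A3.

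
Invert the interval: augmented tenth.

First reduce the compound augmented tenth to its simple form, an augmented third.
The rule of nine gives the new number: 9 − 3 = 6, so a third becomes a sixth.
And augmented becomes diminished under inversion, so we get a diminished sixth.

d6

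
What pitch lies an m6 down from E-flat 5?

G 4

Counting six letter names down from E lands on G.
A minor sixth spans 8 semitones, so from Eb5 the target pitch is G4.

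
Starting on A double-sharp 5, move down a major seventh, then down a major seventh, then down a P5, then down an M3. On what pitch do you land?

Down a major seventh from A##5: B#4 (11 semitones down).
A major seventh down from B#4 is C#4.
A perfect fifth down from C#4 is F#3.
F#3 down a major third → D3 (4 semitones).

D 3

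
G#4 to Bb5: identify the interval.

diminished tenth

G to B spans three letter names (G-A-B), plus an octave — that makes it a tenth of some quality.
A major tenth would be 16 semitones; G#4 to Bb5 is 14, two semitones narrower, so the interval is diminished.
(Equivalently, a compound diminished third: a diminished third plus an octave.)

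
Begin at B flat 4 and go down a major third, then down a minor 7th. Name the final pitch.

A major third down from Bb4 is Gb4.
A minor seventh down from Gb4 is Ab3.

A flat 3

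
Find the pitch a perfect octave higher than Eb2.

The letter stays E (same as the start), shifted an octave up.
A perfect octave spans 12 semitones, so from Eb2 the target pitch is Eb3.

Eb3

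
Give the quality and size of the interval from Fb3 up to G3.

A2

F to G spans two letter names (F-G) — that makes it a second of some quality.
The major second is 2 semitones; here we have 3, one semitone wider: augmented.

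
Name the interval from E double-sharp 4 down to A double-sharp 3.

perfect fifth

Descending from E##4 to A##3 is the same interval as ascending A##3 to E##4.
A to E spans five letter names (A-B-C-D-E) — that makes it a fifth of some quality.
The perfect fifth spans 7 semitones, and A##3 to E##4 is exactly 7 semitones — so this is a perfect fifth.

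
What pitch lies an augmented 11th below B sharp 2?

F sharp 1

Counting four letter names plus an octave down from B lands on F.
An augmented eleventh spans 18 semitones, so from B#2 the target pitch is F#1.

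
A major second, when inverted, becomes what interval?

minor seventh

The rule of nine gives the new number: 9 − 2 = 7, so a second becomes a seventh.
The quality also flips — major becomes minor — giving a minor seventh.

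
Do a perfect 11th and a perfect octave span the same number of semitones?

17 semitones (perfect eleventh) vs 12 semitones (perfect octave): not equal.

No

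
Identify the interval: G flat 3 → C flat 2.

perfect twelfth

Descending from Gb3 to Cb2 is the same interval as ascending Cb2 to Gb3.
C to G spans five letter names (C-D-E-F-G), plus an octave — that makes it a twelfth of some quality.
The perfect twelfth spans 19 semitones, and Cb2 to Gb3 is exactly 19 semitones — so this is a perfect twelfth.
(Equivalently, a compound perfect fifth: a perfect fifth plus an octave.)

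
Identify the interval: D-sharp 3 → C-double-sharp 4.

D to C spans seven letter names (D-E-F-G-A-B-C) — that makes it a seventh of some quality.
The major seventh spans 11 semitones, and D#3 to C##4 is exactly 11 semitones — so this is a major seventh.

major seventh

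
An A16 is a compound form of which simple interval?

Subtracting seven from the interval number removes an octave: 16 − 14 = 2.
So an augmented sixteenth is 2 octaves plus an augmented second. The quality is unchanged.

augmented 2nd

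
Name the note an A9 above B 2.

Two letters up from B (plus an octave) reaches C.
An augmented ninth spans 15 semitones, so from B2 the target pitch is C##4.

C-double-sharp 4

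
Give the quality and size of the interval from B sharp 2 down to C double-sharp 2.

minor seventh

Descending from B#2 to C##2 is the same interval as ascending C##2 to B#2.
C to B spans seven letter names (C-D-E-F-G-A-B): a seventh.
C##2 to B#2 is 10 semitones, a half step short of the major seventh (11), so this is minor.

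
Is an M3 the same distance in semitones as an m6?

A major third spans 4 semitones; a minor sixth spans 8 semitones. They differ by 4.

No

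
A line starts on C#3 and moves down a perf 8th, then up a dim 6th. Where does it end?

A perfect octave down from C#3 is C#2.
C#2 up a diminished sixth → Ab2 (7 semitones).

Ab2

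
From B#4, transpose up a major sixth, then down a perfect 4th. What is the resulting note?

D##5

A major sixth up from B#4 is G##5.
G##5 down a perfect fourth → D##5 (5 semitones).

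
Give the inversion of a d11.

augmented fifth

First reduce the compound diminished eleventh to its simple form, a diminished fourth.
Interval numbers invert to sum to nine: 4 + 5 = 9, so a fourth inverts to a fifth.
The quality also flips — diminished becomes augmented — giving an augmented fifth.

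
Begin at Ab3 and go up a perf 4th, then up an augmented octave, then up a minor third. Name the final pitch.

Up a perfect fourth from Ab3: Db4 (5 semitones up).
Up an augmented octave from Db4: D5 (13 semitones up).
A minor third up from D5 is F5.

F5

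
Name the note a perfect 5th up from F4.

C5

Counting five letter names up from F lands on C.
Moving 7 semitones up from F4 (the size of a perfect fifth) reaches C5.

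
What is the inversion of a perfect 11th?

perfect fifth

First reduce the compound perfect eleventh to its simple form, a perfect fourth.
Inverted interval numbers add to nine, so a fourth pairs with a fifth (4 + 5 = 9).
Quality inverts too: perfect stays perfect. That makes the inversion a perfect fifth.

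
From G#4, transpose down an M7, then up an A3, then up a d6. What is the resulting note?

A4

G#4 down a major seventh → A3 (11 semitones).
Up an augmented third from A3: C##4 (5 semitones up).
A diminished sixth up from C##4 is A4.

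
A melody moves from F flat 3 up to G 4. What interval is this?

A9

F to G spans two letter names (F-G), plus an octave, so the interval is some kind of ninth.
The major ninth is 14 semitones; here we have 15, one semitone wider: augmented.
(Equivalently, a compound augmented second: an augmented second plus an octave.)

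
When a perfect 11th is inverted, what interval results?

perfect fifth

First reduce the compound perfect eleventh to its simple form, a perfect fourth.
The rule of nine gives the new number: 9 − 4 = 5, so a fourth becomes a fifth.
Quality inverts too: perfect stays perfect. That makes the inversion a perfect fifth.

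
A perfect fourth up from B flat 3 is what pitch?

The fourth takes the letter from B up to E.
Moving 5 semitones up from Bb3 (the size of a perfect fourth) reaches Eb4.

E flat 4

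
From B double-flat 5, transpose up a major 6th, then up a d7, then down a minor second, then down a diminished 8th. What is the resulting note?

Bbb5 up a major sixth → Gb6 (9 semitones).
A diminished seventh up from Gb6 is Fbb7.
A minor second down from Fbb7 is Ebb7.
A diminished octave down from Ebb7 is Eb6.

E flat 6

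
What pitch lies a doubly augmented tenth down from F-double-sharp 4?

Counting three letter names plus an octave down from F lands on D.
A doubly augmented tenth is 18 semitones; 18 semitones down from F##4 gives Db3.

D-flat 3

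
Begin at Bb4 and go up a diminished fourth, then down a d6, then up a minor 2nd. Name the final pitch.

Ab4

Bb4 up a diminished fourth → Ebb5 (4 semitones).
A diminished sixth down from Ebb5 is G4.
Up a minor second from G4: Ab4 (1 semitone up).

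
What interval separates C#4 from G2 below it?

augmented eleventh

Descending from C#4 to G2 is the same interval as ascending G2 to C#4.
G to C spans four letter names (G-A-B-C), plus an octave — that makes it an eleventh of some quality.
The perfect eleventh is 17 semitones; here we have 18, one semitone wider: augmented.
(Equivalently, a compound augmented fourth: an augmented fourth plus an octave.)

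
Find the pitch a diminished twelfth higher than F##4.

C#6

The twelfth's letter: F up five letter names plus an octave → C.
A diminished twelfth spans 18 semitones, so from F##4 the target pitch is C#6.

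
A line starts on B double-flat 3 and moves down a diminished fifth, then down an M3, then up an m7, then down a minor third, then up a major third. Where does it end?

B flat 3

A diminished fifth down from Bbb3 is Eb3.
Down a major third from Eb3: Cb3 (4 semitones down).
A minor seventh up from Cb3 is Bbb3.
A minor third down from Bbb3 is Gb3.
Gb3 up a major third → Bb3 (4 semitones).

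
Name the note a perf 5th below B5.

Five letter names down from B: E.
Moving 7 semitones down from B5 (the size of a perfect fifth) reaches E5.

E5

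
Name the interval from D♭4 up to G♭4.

D to G spans four letter names (D-E-F-G): a fourth.
Counting semitones, Db4→Gb4 is 5, which is the perfect fourth.

perfect fourth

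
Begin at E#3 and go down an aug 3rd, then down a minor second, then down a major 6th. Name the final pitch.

Down an augmented third from E#3: C3 (5 semitones down).
A minor second down from C3 is B2.
Down a major sixth from B2: D2 (9 semitones down).

D2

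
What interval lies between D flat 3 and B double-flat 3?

D to B spans six letter names (D-E-F-G-A-B): a sixth.
A major sixth would be 9 semitones, but Db3 to Bbb3 is 8 — one semitone narrower, making it a minor sixth.

minor sixth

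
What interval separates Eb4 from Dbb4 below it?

augmented 2nd

Descending from Eb4 to Dbb4 is the same interval as ascending Dbb4 to Eb4.
D to E spans two letter names (D-E) — that makes it a second of some quality.
A major second would be 2 semitones; Dbb4 to Eb4 is 3, one semitone wider, so the interval is augmented.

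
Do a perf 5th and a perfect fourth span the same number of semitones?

No

7 semitones (perfect fifth) vs 5 semitones (perfect fourth): not equal.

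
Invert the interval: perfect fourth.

Inverted interval numbers add to nine, so a fourth pairs with a fifth (4 + 5 = 9).
The quality also flips — perfect stays perfect — giving a perfect fifth.

perfect fifth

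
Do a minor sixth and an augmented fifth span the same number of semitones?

A minor sixth spans 8 semitones, and an augmented fifth also spans 8 semitones — they're enharmonic.

Yes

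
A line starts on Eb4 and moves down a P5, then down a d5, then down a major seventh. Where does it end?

Eb2

A perfect fifth down from Eb4 is Ab3.
A diminished fifth down from Ab3 is D3.
D3 down a major seventh → Eb2 (11 semitones).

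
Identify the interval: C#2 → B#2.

C to B spans seven letter names (C-D-E-F-G-A-B) — that makes it a seventh of some quality.
C#2 to B#2 is 11 semitones, matching the major seventh exactly, so the quality is major.

M7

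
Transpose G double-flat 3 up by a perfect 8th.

An octave keeps the letter name G, an octave up from G.
A perfect octave is 12 semitones; 12 semitones up from Gbb3 gives Gbb4.

G double-flat 4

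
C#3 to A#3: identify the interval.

major 6th

C to A spans six letter names (C-D-E-F-G-A): a sixth.
Counting semitones, C#3→A#3 is 9, which is the major sixth.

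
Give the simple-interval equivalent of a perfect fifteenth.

perfect 8th

Subtracting seven from the interval number removes an octave: 15 − 7 = 8.
That makes a perfect fifteenth a compound perfect octave — an octave plus a perfect octave.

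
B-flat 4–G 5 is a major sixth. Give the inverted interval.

minor third

Inverted interval numbers add to nine, so a sixth pairs with a third (6 + 3 = 9).
Quality inverts too: major becomes minor. That makes the inversion a minor third.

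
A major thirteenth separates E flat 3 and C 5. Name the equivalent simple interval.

Subtracting seven from the interval number removes an octave: 13 − 7 = 6.
That makes a major thirteenth a compound major sixth — an octave plus a major sixth.

major 6th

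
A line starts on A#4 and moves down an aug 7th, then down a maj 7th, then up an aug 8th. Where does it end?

C4

Down an augmented seventh from A#4: Bb3 (12 semitones down).
Down a major seventh from Bb3: Cb3 (11 semitones down).
An augmented octave up from Cb3 is C4.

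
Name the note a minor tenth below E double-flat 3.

C flat 2

Three letters down from E (plus an octave) reaches C.
Moving 15 semitones down from Ebb3 (the size of a minor tenth) reaches Cb2.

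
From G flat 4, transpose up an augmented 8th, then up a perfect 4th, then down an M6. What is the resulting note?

E flat 5

An augmented octave up from Gb4 is G5.
Up a perfect fourth from G5: C6 (5 semitones up).
C6 down a major sixth → Eb5 (9 semitones).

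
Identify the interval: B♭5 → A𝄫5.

augmented second

Descending from Bb5 to Abb5 is the same interval as ascending Abb5 to Bb5.
A to B spans two letter names (A-B): a second.
The major second is 2 semitones; here we have 3, one semitone wider: augmented.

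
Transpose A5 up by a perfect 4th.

Counting four letter names up from A lands on D.
A perfect fourth is 5 semitones; 5 semitones up from A5 gives D6.

D6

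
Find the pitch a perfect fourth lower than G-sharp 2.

D-sharp 2

Four letter names down from G: D.
Moving 5 semitones down from G#2 (the size of a perfect fourth) reaches D#2.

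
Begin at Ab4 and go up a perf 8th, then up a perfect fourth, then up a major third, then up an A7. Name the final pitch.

Ab4 up a perfect octave → Ab5 (12 semitones).
A perfect fourth up from Ab5 is Db6.
A major third up from Db6 is F6.
F6 up an augmented seventh → E#7 (12 semitones).

E#7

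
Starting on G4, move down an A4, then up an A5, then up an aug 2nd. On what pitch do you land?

B#4

Down an augmented fourth from G4: Db4 (6 semitones down).
Db4 up an augmented fifth → A4 (8 semitones).
An augmented second up from A4 is B#4.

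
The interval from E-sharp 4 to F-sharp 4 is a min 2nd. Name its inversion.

major 7th

Interval numbers invert to sum to nine: 2 + 7 = 9, so a second inverts to a seventh.
Quality inverts too: minor becomes major. That makes the inversion a major seventh.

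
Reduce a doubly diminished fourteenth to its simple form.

doubly diminished 7th

Take out an octave (7 from the number): 14 − 7 = 7.
That makes a doubly diminished fourteenth a compound doubly diminished seventh — an octave plus a doubly diminished seventh.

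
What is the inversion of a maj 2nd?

minor 7th

Inverted interval numbers add to nine, so a second pairs with a seventh (2 + 7 = 9).
And major becomes minor under inversion, so we get a minor seventh.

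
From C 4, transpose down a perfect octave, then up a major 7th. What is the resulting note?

B 3

C4 down a perfect octave → C3 (12 semitones).
C3 up a major seventh → B3 (11 semitones).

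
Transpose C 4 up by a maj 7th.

The seventh takes the letter from C up to B.
Moving 11 semitones up from C4 (the size of a major seventh) reaches B4.

B 4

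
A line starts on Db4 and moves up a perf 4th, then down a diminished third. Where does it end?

E4

A perfect fourth up from Db4 is Gb4.
Down a diminished third from Gb4: E4 (2 semitones down).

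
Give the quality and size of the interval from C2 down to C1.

P8

Descending from C2 to C1 is the same interval as ascending C1 to C2.
C to C is the same letter name, plus an octave, so the interval is some kind of octave.
C1 to C2 is 12 semitones, matching the perfect octave exactly, so the quality is perfect.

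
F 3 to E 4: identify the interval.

M7

F to E spans seven letter names (F-G-A-B-C-D-E), so the interval is some kind of seventh.
F3 to E4 is 11 semitones, matching the major seventh exactly, so the quality is major.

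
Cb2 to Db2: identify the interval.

C to D spans two letter names (C-D): a second.
The major second spans 2 semitones, and Cb2 to Db2 is exactly 2 semitones — so this is a major second.

major second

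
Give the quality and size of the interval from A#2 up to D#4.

A to D spans four letter names (A-B-C-D), plus an octave — that makes it an eleventh of some quality.
A#2 to D#4 is 17 semitones, matching the perfect eleventh exactly, so the quality is perfect.
(Equivalently, a compound perfect fourth: a perfect fourth plus an octave.)

perfect 11th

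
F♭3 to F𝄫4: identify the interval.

diminished 8th

F to F is the same letter name, plus an octave — that makes it an octave of some quality.
A perfect octave would be 12 semitones; Fb3 to Fbb4 is 11, one semitone narrower, so the interval is diminished.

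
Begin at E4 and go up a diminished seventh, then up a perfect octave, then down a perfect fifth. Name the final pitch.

A diminished seventh up from E4 is Db5.
Db5 up a perfect octave → Db6 (12 semitones).
Down a perfect fifth from Db6: Gb5 (7 semitones down).

Gb5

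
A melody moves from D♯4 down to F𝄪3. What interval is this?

Descending from D#4 to F##3 is the same interval as ascending F##3 to D#4.
F to D spans six letter names (F-G-A-B-C-D): a sixth.
F##3 to D#4 is 8 semitones, a half step short of the major sixth (9), so this is minor.

minor 6th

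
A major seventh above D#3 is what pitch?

Seven letter names up from D: C.
A major seventh is 11 semitones; 11 semitones up from D#3 gives C##4.

C##4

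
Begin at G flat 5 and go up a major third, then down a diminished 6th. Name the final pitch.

D sharp 5

Up a major third from Gb5: Bb5 (4 semitones up).
Down a diminished sixth from Bb5: D#5 (7 semitones down).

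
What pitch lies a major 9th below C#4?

Counting two letter names plus an octave down from C lands on B.
A major ninth spans 14 semitones, so from C#4 the target pitch is B2.

B2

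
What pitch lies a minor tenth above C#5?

E6

Counting three letter names plus an octave up from C lands on E.
A minor tenth spans 15 semitones, so from C#5 the target pitch is E6.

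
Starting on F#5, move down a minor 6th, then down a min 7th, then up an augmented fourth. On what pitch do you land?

F#5 down a minor sixth → A#4 (8 semitones).
A minor seventh down from A#4 is B#3.
B#3 up an augmented fourth → E##4 (6 semitones).

E##4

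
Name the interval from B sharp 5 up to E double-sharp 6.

augmented fourth

B to E spans four letter names (B-C-D-E), so the interval is some kind of fourth.
A perfect fourth would be 5 semitones; B#5 to E##6 is 6, one semitone wider, so the interval is augmented.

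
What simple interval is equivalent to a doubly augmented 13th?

Each octave removed subtracts seven from the number: 13 − 7 = 6.
So a doubly augmented thirteenth is an octave plus a doubly augmented sixth. The quality is unchanged.

AA6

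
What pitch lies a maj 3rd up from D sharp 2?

F double-sharp 2

Counting three letter names up from D lands on F.
Moving 4 semitones up from D#2 (the size of a major third) reaches F##2.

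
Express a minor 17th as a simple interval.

m3

Each octave removed subtracts seven from the number: 17 − 14 = 3.
Quality carries through unchanged, so the simple form is a minor third.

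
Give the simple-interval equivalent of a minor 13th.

Each octave removed subtracts seven from the number: 13 − 7 = 6.
That makes a minor thirteenth a compound minor sixth — an octave plus a minor sixth.

m6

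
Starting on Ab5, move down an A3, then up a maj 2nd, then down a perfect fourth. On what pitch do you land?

Down an augmented third from Ab5: Fbb5 (5 semitones down).
A major second up from Fbb5 is Gbb5.
Gbb5 down a perfect fourth → Dbb5 (5 semitones).

Dbb5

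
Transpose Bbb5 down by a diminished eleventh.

F4

Four letters down from B (plus an octave) reaches F.
Moving 16 semitones down from Bbb5 (the size of a diminished eleventh) reaches F4.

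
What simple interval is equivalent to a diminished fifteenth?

Subtracting seven from the interval number removes an octave: 15 − 7 = 8.
So a diminished fifteenth is an octave plus a diminished octave. The quality is unchanged.

diminished 8th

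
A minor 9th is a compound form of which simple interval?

Subtracting seven from the interval number removes an octave: 9 − 7 = 2.
So a minor ninth is an octave plus a minor second. The quality is unchanged.

minor 2nd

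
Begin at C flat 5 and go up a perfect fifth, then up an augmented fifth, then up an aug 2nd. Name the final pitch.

E sharp 6

A perfect fifth up from Cb5 is Gb5.
Up an augmented fifth from Gb5: D6 (8 semitones up).
Up an augmented second from D6: E#6 (3 semitones up).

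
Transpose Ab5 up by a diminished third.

Three letter names up from A: C.
Moving 2 semitones up from Ab5 (the size of a diminished third) reaches Cbb6.

Cbb6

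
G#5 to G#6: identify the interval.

G to G is the same letter name, plus an octave: an octave.
Counting semitones, G#5→G#6 is 12, which is the perfect octave.

perfect 8th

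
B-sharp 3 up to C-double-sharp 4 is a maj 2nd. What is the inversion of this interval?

m7

Inverted interval numbers add to nine, so a second pairs with a seventh (2 + 7 = 9).
Quality inverts too: major becomes minor. That makes the inversion a minor seventh.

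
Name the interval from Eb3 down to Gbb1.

Descending from Eb3 to Gbb1 is the same interval as ascending Gbb1 to Eb3.
G to E spans six letter names (G-A-B-C-D-E), plus an octave: a thirteenth.
A major thirteenth would be 21 semitones; Gbb1 to Eb3 is 22, one semitone wider, so the interval is augmented.
(Equivalently, a compound augmented sixth: an augmented sixth plus an octave.)

A13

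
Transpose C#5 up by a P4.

F#5

Counting four letter names up from C lands on F.
A perfect fourth spans 5 semitones, so from C#5 the target pitch is F#5.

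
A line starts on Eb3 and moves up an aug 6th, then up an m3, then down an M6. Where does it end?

Eb3 up an augmented sixth → C#4 (10 semitones).
A minor third up from C#4 is E4.
A major sixth down from E4 is G3.

G3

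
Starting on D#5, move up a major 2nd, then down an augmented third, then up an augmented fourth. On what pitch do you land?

F#5

A major second up from D#5 is E#5.
Down an augmented third from E#5: C5 (5 semitones down).
An augmented fourth up from C5 is F#5.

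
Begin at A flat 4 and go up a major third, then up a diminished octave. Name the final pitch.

A major third up from Ab4 is C5.
C5 up a diminished octave → Cb6 (11 semitones).

C flat 6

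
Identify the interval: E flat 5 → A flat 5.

P4

E to A spans four letter names (E-F-G-A), so the interval is some kind of fourth.
Counting semitones, Eb5→Ab5 is 5, which is the perfect fourth.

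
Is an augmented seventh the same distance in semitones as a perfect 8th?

An augmented seventh = 12 semitones = a perfect octave; enharmonically equal.

Yes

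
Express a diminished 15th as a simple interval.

diminished octave

Take out an octave (7 from the number): 15 − 7 = 8.
So a diminished fifteenth is an octave plus a diminished octave. The quality is unchanged.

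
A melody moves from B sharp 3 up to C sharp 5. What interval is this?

B to C spans two letter names (B-C), plus an octave: a ninth.
At 13 semitones, B#3→C#5 falls one short of a major ninth: minor.
(Equivalently, a compound minor second: a minor second plus an octave.)

minor ninth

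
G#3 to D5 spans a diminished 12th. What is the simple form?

d5

Take out an octave (7 from the number): 12 − 7 = 5.
That makes a diminished twelfth a compound diminished fifth — an octave plus a diminished fifth.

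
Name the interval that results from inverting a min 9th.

major seventh

First reduce the compound minor ninth to its simple form, a minor second.
The rule of nine gives the new number: 9 − 2 = 7, so a second becomes a seventh.
Quality inverts too: minor becomes major. That makes the inversion a major seventh.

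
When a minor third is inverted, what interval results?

M6

Interval numbers invert to sum to nine: 3 + 6 = 9, so a third inverts to a sixth.
The quality also flips — minor becomes major — giving a major sixth.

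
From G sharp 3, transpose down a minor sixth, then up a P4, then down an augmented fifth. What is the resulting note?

A 2

G#3 down a minor sixth → B#2 (8 semitones).
A perfect fourth up from B#2 is E#3.
Down an augmented fifth from E#3: A2 (8 semitones down).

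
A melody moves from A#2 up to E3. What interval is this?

diminished fifth

A to E spans five letter names (A-B-C-D-E), so the interval is some kind of fifth.
The perfect fifth is 7 semitones; here we have 6, one semitone narrower: diminished.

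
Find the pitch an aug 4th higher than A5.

D#6

Counting four letter names up from A lands on D.
Moving 6 semitones up from A5 (the size of an augmented fourth) reaches D#6.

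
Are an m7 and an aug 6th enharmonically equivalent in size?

Yes

A minor seventh = 10 semitones = an augmented sixth; enharmonically equal.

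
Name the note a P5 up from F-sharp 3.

Counting five letter names up from F lands on C.
Moving 7 semitones up from F#3 (the size of a perfect fifth) reaches C#4.

C-sharp 4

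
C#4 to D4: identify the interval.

minor 2nd

C to D spans two letter names (C-D), so the interval is some kind of second.
At 1 semitone, C#4→D4 falls one short of a major second: minor.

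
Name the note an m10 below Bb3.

The tenth's letter: B down three letter names plus an octave → G.
Moving 15 semitones down from Bb3 (the size of a minor tenth) reaches G2.

G2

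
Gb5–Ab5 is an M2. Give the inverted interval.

Inverted interval numbers add to nine, so a second pairs with a seventh (2 + 7 = 9).
The quality also flips — major becomes minor — giving a minor seventh.

m7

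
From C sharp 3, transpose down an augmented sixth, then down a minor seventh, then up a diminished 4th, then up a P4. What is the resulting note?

C#3 down an augmented sixth → Eb2 (10 semitones).
Eb2 down a minor seventh → F1 (10 semitones).
F1 up a diminished fourth → Bbb1 (4 semitones).
A perfect fourth up from Bbb1 is Ebb2.

E double-flat 2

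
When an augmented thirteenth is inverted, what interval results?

First reduce the compound augmented thirteenth to its simple form, an augmented sixth.
Inverted interval numbers add to nine, so a sixth pairs with a third (6 + 3 = 9).
And augmented becomes diminished under inversion, so we get a diminished third.

diminished third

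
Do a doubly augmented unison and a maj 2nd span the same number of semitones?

Both span 2 semitones: a doubly augmented unison and a major second are the same chromatic distance.

Yes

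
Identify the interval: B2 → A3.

B to A spans seven letter names (B-C-D-E-F-G-A) — that makes it a seventh of some quality.
B2 to A3 is 10 semitones, a half step short of the major seventh (11), so this is minor.

minor seventh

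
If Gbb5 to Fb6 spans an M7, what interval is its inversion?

m2

The rule of nine gives the new number: 9 − 7 = 2, so a seventh becomes a second.
And major becomes minor under inversion, so we get a minor second.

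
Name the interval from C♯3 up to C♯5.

C to C is the same letter name, plus 2 octaves: a fifteenth.
Counting semitones, C#3→C#5 is 24, which is the perfect fifteenth.
(Equivalently, a compound perfect octave: a perfect octave plus an octave.)

perfect 15th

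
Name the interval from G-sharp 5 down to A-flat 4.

augmented seventh

Descending from G#5 to Ab4 is the same interval as ascending Ab4 to G#5.
A to G spans seven letter names (A-B-C-D-E-F-G) — that makes it a seventh of some quality.
Ab4 to G#5 spans 12 semitones — one semitone wider than the major seventh (11) — giving an augmented seventh.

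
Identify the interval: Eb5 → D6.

E to D spans seven letter names (E-F-G-A-B-C-D): a seventh.
The major seventh spans 11 semitones, and Eb5 to D6 is exactly 11 semitones — so this is a major seventh.

major seventh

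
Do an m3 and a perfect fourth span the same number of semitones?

A minor third spans 3 semitones; a perfect fourth spans 5 semitones. They differ by 2.

No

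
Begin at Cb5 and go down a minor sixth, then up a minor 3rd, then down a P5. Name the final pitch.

Cb5 down a minor sixth → Eb4 (8 semitones).
Up a minor third from Eb4: Gb4 (3 semitones up).
Gb4 down a perfect fifth → Cb4 (7 semitones).

Cb4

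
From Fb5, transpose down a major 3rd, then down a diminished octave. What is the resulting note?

Fb5 down a major third → Dbb5 (4 semitones).
Dbb5 down a diminished octave → Db4 (11 semitones).

Db4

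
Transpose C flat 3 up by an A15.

A fifteenth keeps the letter name C, two octaves up from C.
An augmented fifteenth spans 25 semitones, so from Cb3 the target pitch is C5.

C 5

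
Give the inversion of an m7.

major 2nd

Interval numbers invert to sum to nine: 7 + 2 = 9, so a seventh inverts to a second.
Quality inverts too: minor becomes major. That makes the inversion a major second.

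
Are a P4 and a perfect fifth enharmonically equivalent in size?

A perfect fourth is 5 semitones but a perfect fifth is 7 semitones — different sizes.

No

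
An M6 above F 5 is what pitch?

D 6

The sixth takes the letter from F up to D.
Moving 9 semitones up from F5 (the size of a major sixth) reaches D6.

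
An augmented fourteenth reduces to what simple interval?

augmented 7th

Each octave removed subtracts seven from the number: 14 − 7 = 7.
That makes an augmented fourteenth a compound augmented seventh — an octave plus an augmented seventh.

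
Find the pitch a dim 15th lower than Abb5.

A fifteenth keeps the letter name A, two octaves down from A.
A diminished fifteenth is 23 semitones; 23 semitones down from Abb5 gives Ab3.

Ab3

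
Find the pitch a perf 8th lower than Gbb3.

Gbb2

An octave keeps the letter name G, an octave down from G.
Moving 12 semitones down from Gbb3 (the size of a perfect octave) reaches Gbb2.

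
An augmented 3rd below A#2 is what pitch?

F2

Three letter names down from A: F.
Moving 5 semitones down from A#2 (the size of an augmented third) reaches F2.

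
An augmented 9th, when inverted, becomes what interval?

First reduce the compound augmented ninth to its simple form, an augmented second.
Inverted interval numbers add to nine, so a second pairs with a seventh (2 + 7 = 9).
Quality inverts too: augmented becomes diminished. That makes the inversion a diminished seventh.

d7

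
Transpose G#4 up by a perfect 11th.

C#6

Four letters up from G (plus an octave) reaches C.
A perfect eleventh spans 17 semitones, so from G#4 the target pitch is C#6.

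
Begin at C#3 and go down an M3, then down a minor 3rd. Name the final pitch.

F#2

Down a major third from C#3: A2 (4 semitones down).
Down a minor third from A2: F#2 (3 semitones down).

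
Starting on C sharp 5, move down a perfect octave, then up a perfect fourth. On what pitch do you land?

F sharp 4

Down a perfect octave from C#5: C#4 (12 semitones down).
A perfect fourth up from C#4 is F#4.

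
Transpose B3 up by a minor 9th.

C5

The ninth's letter: B up two letter names plus an octave → C.
Moving 13 semitones up from B3 (the size of a minor ninth) reaches C5.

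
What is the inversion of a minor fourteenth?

First reduce the compound minor fourteenth to its simple form, a minor seventh.
Interval numbers invert to sum to nine: 7 + 2 = 9, so a seventh inverts to a second.
And minor becomes major under inversion, so we get a major second.

major second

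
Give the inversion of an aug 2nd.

The rule of nine gives the new number: 9 − 2 = 7, so a second becomes a seventh.
Quality inverts too: augmented becomes diminished. That makes the inversion a diminished seventh.

diminished 7th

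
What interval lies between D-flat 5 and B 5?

D to B spans six letter names (D-E-F-G-A-B), so the interval is some kind of sixth.
A major sixth would be 9 semitones; Db5 to B5 is 10, one semitone wider, so the interval is augmented.

augmented 6th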